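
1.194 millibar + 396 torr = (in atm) 0.5222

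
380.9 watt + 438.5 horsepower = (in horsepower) 439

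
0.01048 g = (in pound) 2.31e-05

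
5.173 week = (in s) 3.129e+06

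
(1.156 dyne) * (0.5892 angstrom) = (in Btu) 6.456e-19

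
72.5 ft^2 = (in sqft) 72.5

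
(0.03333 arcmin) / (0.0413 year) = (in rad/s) 7.444e-12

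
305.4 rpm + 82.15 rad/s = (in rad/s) 114.1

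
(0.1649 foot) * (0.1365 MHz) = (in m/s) 6861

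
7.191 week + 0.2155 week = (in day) 51.85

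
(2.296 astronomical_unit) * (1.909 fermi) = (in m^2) 0.0006557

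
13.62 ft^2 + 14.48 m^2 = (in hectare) 0.001575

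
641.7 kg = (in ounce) 2.264e+04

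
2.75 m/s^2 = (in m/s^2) 2.75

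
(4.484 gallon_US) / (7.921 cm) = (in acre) 5.295e-05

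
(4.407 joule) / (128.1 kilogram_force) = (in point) 9.944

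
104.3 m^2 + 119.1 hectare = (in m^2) 1.191e+06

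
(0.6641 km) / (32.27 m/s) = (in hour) 0.005717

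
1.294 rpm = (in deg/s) 7.764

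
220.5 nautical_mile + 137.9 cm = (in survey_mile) 253.7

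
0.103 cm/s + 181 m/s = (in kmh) 651.6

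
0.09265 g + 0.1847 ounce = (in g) 5.329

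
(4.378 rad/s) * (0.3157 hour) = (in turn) 791.9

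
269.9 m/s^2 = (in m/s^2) 269.9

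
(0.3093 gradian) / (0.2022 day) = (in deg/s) 1.593e-05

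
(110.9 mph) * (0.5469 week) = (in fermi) 1.64e+22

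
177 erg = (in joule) 1.77e-05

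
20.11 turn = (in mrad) 1.264e+05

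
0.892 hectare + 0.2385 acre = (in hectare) 0.9885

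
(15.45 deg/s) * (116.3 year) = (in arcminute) 3.4e+12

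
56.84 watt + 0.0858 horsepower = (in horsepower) 0.162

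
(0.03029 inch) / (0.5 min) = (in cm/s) 0.002565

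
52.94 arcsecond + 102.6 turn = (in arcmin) 2.216e+06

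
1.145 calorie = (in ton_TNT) 1.145e-09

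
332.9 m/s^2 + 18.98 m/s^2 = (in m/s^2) 351.9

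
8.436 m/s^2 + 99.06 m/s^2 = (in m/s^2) 107.5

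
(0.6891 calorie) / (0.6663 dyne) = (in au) 2.893e-06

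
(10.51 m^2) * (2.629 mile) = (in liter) 4.447e+07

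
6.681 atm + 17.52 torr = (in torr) 5095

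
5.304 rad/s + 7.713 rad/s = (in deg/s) 745.8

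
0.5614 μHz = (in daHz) 5.614e-08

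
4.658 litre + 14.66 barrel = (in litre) 2335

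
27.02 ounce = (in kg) 0.766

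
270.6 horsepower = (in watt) 2.018e+05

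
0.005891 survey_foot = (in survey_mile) 1.116e-06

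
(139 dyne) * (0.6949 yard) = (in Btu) 8.371e-07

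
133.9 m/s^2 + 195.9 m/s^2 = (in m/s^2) 329.8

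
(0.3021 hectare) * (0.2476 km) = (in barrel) 4.705e+06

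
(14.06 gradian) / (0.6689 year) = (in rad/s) 1.047e-08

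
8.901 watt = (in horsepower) 0.01194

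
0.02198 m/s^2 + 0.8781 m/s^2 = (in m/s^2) 0.9001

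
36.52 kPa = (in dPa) 3.652e+05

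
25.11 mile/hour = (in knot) 21.82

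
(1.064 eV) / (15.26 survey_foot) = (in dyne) 3.665e-15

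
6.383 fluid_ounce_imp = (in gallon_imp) 0.03989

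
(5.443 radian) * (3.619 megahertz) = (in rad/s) 1.97e+07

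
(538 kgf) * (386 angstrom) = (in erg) 2037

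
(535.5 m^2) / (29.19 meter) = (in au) 1.226e-10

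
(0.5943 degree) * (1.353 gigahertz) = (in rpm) 1.34e+08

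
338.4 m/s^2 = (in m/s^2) 338.4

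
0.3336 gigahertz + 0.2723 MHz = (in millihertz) 3.339e+11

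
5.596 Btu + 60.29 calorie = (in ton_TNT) 1.471e-06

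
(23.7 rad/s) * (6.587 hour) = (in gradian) 3.578e+07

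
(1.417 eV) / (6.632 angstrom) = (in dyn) 3.423e-05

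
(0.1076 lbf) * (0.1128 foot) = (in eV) 1.027e+17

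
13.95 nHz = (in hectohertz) 1.395e-10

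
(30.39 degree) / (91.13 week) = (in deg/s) 5.514e-07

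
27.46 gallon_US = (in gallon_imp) 22.87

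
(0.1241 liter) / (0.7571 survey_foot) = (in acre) 1.329e-07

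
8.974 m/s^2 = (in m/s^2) 8.974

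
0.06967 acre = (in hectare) 0.02819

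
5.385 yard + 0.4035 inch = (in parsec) 1.599e-16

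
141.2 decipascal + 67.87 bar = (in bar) 67.87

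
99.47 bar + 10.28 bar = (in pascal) 1.098e+07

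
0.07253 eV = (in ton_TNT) 2.777e-30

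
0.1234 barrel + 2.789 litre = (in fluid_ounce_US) 757.7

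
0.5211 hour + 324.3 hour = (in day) 13.53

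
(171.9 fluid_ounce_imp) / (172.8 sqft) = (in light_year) 3.216e-20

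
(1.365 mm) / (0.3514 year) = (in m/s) 1.232e-10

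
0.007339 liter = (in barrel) 4.616e-05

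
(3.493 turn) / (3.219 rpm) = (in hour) 0.01809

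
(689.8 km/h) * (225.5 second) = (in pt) 1.225e+08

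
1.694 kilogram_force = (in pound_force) 3.735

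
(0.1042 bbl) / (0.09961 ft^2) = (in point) 5075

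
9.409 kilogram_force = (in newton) 92.27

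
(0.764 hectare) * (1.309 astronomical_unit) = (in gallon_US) 3.952e+17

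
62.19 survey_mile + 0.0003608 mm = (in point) 2.837e+08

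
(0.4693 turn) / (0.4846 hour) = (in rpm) 0.01614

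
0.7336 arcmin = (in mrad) 0.2134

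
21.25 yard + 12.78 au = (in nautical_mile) 1.032e+09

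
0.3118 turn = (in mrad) 1959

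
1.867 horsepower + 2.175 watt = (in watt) 1394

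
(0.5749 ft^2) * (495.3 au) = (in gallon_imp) 8.705e+14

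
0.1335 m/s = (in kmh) 0.4806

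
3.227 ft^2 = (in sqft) 3.227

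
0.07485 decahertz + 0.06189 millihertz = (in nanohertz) 7.486e+08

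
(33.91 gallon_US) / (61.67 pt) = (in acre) 0.001458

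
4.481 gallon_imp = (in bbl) 0.1281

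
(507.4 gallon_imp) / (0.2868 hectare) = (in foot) 0.002639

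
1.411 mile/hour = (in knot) 1.226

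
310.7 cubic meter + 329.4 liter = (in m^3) 311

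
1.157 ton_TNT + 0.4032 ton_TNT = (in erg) 6.528e+16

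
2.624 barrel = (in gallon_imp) 91.77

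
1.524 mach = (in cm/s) 5.189e+04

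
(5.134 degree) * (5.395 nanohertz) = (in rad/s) 4.834e-10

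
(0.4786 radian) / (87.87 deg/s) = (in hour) 8.669e-05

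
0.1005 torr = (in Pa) 13.4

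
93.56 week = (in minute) 9.431e+05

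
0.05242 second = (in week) 8.667e-08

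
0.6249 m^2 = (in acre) 0.0001544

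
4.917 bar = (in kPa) 491.7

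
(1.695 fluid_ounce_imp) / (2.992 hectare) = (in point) 4.563e-06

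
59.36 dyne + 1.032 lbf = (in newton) 4.591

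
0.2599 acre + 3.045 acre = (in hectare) 1.337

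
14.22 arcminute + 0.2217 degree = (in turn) 0.001274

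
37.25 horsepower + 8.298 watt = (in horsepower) 37.26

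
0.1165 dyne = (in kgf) 1.188e-07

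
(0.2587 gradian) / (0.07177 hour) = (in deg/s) 0.0009011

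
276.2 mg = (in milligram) 276.2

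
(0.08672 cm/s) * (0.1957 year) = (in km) 5.352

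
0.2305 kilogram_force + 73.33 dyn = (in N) 2.261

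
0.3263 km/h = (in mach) 0.0002662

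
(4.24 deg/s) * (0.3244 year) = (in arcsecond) 1.562e+11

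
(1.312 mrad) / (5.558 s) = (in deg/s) 0.01353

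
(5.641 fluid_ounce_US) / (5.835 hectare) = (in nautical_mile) 1.544e-12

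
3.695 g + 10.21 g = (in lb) 0.03066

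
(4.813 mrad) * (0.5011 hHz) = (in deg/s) 13.82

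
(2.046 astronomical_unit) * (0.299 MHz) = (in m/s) 9.152e+16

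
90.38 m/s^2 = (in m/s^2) 90.38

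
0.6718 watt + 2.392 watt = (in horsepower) 0.004109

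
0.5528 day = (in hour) 13.27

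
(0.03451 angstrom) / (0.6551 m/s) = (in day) 6.097e-17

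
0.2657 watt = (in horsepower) 0.0003563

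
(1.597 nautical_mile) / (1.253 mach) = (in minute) 0.1155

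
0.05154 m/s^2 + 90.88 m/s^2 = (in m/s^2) 90.93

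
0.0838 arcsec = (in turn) 6.466e-08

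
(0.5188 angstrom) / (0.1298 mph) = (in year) 2.835e-17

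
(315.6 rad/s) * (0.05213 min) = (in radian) 987.1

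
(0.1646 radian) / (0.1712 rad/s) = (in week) 1.59e-06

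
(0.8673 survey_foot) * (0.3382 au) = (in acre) 3.305e+06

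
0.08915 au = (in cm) 1.334e+12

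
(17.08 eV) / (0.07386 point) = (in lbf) 2.361e-14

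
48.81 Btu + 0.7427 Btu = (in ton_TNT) 1.25e-05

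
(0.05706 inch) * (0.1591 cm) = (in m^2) 2.306e-06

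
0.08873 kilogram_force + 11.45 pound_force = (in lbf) 11.65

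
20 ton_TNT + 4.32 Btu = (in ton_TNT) 20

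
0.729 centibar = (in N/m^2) 729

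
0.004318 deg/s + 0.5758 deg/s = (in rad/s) 0.01012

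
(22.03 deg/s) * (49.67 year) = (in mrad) 6.023e+11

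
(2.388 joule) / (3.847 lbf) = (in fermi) 1.395e+14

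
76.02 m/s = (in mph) 170.1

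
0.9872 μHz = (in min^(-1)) 5.923e-05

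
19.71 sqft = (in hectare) 0.0001831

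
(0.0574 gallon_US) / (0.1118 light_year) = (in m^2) 2.054e-19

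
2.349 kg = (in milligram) 2.349e+06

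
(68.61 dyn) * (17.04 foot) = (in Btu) 3.378e-06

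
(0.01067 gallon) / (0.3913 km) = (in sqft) 1.111e-06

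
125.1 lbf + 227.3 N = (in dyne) 7.838e+07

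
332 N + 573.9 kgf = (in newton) 5960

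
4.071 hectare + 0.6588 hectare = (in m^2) 4.73e+04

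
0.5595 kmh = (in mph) 0.3477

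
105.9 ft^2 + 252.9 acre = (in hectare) 102.3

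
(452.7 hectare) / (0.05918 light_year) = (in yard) 8.842e-09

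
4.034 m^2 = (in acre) 0.0009968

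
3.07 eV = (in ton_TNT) 1.176e-28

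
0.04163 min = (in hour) 0.0006938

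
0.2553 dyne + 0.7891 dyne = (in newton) 1.044e-05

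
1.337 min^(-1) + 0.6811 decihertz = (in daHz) 0.009039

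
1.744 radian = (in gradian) 111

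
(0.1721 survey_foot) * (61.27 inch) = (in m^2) 0.08164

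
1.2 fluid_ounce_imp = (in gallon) 0.009007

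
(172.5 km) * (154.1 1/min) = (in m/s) 4.43e+05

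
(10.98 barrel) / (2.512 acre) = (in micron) 171.7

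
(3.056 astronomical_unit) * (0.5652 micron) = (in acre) 63.85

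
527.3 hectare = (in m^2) 5.273e+06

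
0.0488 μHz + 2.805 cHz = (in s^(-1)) 0.02805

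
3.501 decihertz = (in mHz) 350.1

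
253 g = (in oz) 8.924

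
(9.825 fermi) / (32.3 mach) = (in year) 2.833e-26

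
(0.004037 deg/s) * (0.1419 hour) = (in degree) 2.062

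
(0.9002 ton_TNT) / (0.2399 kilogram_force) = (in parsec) 5.188e-08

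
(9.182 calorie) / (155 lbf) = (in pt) 157.9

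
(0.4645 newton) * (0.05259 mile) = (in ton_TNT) 9.396e-09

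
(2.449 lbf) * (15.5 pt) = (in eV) 3.718e+17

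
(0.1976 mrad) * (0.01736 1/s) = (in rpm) 3.276e-05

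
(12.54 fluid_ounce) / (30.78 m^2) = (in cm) 0.001205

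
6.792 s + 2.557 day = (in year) 0.007006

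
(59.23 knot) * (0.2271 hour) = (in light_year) 2.633e-12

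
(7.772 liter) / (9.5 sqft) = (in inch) 0.3467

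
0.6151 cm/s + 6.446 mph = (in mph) 6.46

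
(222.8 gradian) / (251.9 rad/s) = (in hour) 3.859e-06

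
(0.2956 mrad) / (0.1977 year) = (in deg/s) 2.717e-09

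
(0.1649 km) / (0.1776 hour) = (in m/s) 0.2579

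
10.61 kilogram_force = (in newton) 104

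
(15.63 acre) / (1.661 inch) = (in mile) 931.6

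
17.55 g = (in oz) 0.6191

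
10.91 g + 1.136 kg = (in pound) 2.529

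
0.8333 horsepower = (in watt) 621.4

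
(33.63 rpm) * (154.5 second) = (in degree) 3.118e+04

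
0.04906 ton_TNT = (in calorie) 4.906e+07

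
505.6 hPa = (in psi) 7.333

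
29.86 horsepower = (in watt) 2.227e+04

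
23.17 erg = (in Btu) 2.196e-09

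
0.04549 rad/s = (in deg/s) 2.606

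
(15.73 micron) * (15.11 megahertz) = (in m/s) 237.7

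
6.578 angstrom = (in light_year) 6.953e-26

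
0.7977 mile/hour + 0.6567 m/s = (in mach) 0.002976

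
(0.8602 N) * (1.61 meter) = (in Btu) 0.001313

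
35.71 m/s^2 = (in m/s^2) 35.71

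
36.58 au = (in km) 5.472e+09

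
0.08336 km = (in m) 83.36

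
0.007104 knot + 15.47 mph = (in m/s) 6.919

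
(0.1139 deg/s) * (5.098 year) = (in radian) 3.196e+05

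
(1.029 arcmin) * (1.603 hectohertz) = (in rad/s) 0.04798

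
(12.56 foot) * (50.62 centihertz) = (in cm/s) 193.8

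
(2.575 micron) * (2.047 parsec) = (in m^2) 1.626e+11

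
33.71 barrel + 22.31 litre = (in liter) 5382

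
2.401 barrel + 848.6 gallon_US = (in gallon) 949.4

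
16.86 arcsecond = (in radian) 8.174e-05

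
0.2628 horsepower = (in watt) 196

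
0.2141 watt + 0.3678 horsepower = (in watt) 274.5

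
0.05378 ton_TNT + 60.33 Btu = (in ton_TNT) 0.0538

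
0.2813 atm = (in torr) 213.8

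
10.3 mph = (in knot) 8.95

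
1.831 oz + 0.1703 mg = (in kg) 0.05191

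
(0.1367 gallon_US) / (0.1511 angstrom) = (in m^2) 3.425e+07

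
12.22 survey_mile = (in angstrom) 1.967e+14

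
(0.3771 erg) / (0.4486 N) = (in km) 8.406e-11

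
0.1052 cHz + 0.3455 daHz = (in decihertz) 34.56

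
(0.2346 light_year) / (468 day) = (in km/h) 1.976e+08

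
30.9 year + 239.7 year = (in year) 270.6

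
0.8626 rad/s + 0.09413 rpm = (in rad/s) 0.8725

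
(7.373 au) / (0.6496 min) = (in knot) 5.501e+10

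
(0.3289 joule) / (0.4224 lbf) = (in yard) 0.1914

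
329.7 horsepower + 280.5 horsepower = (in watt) 4.55e+05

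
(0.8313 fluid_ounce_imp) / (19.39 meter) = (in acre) 3.01e-10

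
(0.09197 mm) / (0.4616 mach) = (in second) 5.851e-07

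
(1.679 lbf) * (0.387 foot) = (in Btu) 0.000835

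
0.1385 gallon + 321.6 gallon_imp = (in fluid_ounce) 4.945e+04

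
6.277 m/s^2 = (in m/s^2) 6.277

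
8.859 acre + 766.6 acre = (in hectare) 313.8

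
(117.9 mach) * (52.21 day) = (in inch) 7.13e+12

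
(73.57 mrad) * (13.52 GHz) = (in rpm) 9.498e+09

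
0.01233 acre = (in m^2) 49.9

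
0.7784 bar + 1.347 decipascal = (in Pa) 7.784e+04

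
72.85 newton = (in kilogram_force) 7.429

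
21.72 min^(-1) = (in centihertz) 36.2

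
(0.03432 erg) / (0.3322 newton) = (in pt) 2.929e-05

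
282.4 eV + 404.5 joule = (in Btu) 0.3834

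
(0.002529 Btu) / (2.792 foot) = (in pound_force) 0.7049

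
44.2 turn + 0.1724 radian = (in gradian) 1.769e+04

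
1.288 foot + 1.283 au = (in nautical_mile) 1.036e+08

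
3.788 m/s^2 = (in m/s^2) 3.788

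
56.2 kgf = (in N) 551.1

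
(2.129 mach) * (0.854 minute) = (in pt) 1.053e+08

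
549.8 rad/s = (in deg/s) 3.15e+04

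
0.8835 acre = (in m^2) 3575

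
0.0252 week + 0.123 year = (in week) 6.439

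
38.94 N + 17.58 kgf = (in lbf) 47.51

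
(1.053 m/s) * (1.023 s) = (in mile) 0.0006694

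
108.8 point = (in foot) 0.1259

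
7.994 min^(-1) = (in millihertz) 133.2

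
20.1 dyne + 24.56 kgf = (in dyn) 2.409e+07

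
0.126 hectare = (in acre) 0.3114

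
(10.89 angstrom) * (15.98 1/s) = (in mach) 5.111e-11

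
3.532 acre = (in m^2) 1.429e+04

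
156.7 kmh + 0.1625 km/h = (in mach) 0.128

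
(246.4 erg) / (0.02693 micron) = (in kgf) 93.3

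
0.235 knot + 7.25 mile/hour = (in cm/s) 336.2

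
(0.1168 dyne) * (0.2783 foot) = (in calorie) 2.368e-08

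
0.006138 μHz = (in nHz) 6.138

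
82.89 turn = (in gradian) 3.316e+04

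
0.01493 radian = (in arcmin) 51.33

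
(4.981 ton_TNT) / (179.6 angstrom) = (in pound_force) 2.609e+17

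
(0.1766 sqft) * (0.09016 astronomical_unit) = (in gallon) 5.846e+10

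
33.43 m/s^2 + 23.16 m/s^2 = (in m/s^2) 56.59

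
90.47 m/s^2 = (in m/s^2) 90.47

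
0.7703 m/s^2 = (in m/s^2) 0.7703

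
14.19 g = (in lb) 0.03128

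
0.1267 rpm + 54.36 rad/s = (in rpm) 519.2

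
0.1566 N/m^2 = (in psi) 2.271e-05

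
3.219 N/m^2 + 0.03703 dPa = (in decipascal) 32.23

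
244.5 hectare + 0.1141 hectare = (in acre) 604.5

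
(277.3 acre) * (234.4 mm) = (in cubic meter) 2.63e+05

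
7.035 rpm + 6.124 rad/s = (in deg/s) 393.1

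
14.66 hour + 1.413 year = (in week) 73.77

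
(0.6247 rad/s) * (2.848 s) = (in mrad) 1779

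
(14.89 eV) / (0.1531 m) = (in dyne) 1.558e-12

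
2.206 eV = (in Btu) 3.35e-22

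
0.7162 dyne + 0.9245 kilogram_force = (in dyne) 9.066e+05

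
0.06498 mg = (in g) 6.498e-05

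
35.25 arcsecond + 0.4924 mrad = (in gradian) 0.04223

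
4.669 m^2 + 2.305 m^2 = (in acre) 0.001723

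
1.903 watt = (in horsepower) 0.002552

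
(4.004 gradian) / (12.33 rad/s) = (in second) 0.005101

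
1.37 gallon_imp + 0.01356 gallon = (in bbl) 0.0395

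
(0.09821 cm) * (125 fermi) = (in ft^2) 1.321e-15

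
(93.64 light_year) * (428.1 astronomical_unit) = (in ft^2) 6.107e+32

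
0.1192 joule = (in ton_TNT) 2.849e-11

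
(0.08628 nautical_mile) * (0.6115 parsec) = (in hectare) 3.015e+14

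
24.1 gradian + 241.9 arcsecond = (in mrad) 379.7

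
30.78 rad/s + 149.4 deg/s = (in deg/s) 1913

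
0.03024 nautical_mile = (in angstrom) 5.6e+11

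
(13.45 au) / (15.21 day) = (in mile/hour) 3.425e+06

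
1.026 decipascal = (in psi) 1.488e-05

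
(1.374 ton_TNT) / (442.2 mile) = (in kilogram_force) 823.7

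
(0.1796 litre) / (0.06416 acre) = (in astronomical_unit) 4.624e-18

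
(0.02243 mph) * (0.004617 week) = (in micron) 2.8e+07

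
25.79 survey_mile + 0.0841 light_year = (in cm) 7.956e+16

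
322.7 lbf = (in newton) 1435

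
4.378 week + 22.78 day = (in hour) 1282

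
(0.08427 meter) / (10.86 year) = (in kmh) 8.858e-10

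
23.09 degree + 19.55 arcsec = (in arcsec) 8.314e+04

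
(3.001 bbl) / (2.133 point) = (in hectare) 0.06341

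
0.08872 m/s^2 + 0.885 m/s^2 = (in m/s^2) 0.9737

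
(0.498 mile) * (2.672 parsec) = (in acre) 1.633e+16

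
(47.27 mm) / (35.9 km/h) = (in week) 7.838e-09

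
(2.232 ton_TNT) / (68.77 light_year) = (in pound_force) 3.227e-09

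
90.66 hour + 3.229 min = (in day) 3.78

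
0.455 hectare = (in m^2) 4550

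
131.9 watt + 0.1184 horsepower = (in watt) 220.2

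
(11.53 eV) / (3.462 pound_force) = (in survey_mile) 7.454e-23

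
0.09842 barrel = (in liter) 15.65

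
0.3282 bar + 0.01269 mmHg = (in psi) 4.76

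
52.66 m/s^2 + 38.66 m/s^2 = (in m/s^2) 91.32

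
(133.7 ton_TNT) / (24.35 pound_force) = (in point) 1.464e+13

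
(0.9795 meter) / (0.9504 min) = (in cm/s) 1.718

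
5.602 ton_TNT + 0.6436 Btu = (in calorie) 5.602e+09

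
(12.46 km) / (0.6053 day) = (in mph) 0.533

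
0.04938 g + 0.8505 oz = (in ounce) 0.8522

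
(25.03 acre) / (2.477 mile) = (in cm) 2541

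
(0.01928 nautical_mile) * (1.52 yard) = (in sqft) 534.2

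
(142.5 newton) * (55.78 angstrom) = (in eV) 4.961e+12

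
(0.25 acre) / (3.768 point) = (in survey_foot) 2.497e+06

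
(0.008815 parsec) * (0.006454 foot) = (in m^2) 5.351e+11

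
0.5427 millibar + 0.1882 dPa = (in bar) 0.0005429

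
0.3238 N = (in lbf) 0.07279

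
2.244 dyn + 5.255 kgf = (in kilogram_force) 5.255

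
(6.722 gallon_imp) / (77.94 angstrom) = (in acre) 968.9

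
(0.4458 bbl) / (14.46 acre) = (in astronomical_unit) 8.096e-18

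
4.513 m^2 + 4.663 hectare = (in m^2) 4.663e+04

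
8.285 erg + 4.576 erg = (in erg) 12.86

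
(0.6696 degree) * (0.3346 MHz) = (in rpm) 3.734e+04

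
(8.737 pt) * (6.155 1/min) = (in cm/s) 0.03162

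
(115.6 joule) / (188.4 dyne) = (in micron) 6.136e+10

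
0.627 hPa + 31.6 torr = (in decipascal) 4.276e+04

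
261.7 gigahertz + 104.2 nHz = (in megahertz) 2.617e+05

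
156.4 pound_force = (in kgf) 70.94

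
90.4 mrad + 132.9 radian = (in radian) 133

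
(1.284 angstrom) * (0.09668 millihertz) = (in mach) 3.646e-17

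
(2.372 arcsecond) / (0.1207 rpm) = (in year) 2.885e-11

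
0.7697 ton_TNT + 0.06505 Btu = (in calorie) 7.697e+08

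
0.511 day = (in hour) 12.26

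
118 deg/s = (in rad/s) 2.059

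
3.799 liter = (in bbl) 0.02389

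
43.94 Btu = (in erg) 4.636e+11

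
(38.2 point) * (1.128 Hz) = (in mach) 4.464e-05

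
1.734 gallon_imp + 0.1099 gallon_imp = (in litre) 8.383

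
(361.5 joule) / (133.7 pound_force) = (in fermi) 6.078e+14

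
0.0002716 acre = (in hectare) 0.0001099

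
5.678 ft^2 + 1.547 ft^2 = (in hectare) 6.712e-05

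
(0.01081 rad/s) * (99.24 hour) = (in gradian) 2.459e+05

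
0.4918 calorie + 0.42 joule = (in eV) 1.546e+19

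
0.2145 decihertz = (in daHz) 0.002145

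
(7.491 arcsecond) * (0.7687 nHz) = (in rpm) 2.666e-13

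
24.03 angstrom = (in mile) 1.493e-12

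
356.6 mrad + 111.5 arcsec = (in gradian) 22.74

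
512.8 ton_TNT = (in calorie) 5.128e+11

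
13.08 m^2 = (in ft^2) 140.8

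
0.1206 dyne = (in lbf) 2.711e-07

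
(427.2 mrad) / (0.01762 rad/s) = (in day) 0.0002806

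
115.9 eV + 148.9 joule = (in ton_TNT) 3.559e-08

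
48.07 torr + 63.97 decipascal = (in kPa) 6.415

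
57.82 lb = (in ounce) 925.1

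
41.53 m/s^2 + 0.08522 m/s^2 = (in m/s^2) 41.62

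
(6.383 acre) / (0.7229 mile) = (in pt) 6.294e+04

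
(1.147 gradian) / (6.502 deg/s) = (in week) 2.625e-07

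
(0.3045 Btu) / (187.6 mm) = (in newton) 1712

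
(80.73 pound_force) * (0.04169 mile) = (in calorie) 5759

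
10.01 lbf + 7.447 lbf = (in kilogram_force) 7.918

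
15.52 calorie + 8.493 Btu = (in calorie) 2157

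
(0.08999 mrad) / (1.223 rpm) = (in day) 8.133e-09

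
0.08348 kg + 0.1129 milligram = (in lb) 0.184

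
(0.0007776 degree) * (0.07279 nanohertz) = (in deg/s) 5.66e-14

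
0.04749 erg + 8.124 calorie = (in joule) 33.99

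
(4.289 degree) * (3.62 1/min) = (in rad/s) 0.004516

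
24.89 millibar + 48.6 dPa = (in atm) 0.02461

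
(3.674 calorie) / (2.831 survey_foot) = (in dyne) 1.781e+06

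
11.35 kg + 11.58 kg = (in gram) 2.293e+04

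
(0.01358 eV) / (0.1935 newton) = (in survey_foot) 3.689e-20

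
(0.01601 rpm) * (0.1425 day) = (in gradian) 1314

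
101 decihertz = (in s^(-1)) 10.1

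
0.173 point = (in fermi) 6.103e+10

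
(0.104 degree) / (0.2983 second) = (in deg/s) 0.3486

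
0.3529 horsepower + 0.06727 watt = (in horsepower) 0.353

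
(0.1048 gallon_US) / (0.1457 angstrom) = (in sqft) 2.931e+08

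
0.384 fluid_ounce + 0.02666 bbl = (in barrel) 0.02673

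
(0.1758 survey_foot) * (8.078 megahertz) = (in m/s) 4.329e+05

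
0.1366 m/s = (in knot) 0.2655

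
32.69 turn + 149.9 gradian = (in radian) 207.8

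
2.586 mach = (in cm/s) 8.805e+04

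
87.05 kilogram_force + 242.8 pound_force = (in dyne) 1.934e+08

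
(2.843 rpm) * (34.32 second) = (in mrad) 1.022e+04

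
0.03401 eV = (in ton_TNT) 1.302e-30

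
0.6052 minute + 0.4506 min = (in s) 63.35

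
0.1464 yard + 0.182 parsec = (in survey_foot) 1.842e+16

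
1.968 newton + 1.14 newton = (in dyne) 3.108e+05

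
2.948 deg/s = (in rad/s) 0.05145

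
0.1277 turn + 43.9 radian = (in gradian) 2846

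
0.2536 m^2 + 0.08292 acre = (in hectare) 0.03358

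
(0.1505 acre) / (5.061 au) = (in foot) 2.639e-09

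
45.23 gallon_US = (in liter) 171.2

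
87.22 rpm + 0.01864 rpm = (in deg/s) 523.4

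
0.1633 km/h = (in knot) 0.08817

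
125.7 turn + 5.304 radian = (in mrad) 7.951e+05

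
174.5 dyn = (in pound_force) 0.0003923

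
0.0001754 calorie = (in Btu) 6.956e-07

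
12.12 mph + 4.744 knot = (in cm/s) 785.9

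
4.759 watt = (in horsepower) 0.006382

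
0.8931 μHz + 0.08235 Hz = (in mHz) 82.35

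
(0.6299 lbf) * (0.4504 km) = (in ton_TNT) 3.016e-07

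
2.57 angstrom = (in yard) 2.811e-10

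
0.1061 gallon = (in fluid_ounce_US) 13.58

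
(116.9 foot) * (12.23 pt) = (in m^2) 0.1537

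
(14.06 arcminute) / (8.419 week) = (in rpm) 7.67e-09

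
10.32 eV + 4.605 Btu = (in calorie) 1161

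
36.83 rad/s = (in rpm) 351.7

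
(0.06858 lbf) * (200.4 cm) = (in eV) 3.816e+18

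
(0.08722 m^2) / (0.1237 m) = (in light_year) 7.453e-17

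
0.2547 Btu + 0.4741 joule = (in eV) 1.68e+21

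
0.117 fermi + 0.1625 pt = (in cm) 0.005733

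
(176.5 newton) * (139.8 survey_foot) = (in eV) 4.694e+22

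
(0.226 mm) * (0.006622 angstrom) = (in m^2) 1.497e-16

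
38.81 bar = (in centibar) 3881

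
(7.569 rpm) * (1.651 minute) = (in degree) 4499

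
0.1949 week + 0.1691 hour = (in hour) 32.91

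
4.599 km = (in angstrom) 4.599e+13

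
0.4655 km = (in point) 1.32e+06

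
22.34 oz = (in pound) 1.396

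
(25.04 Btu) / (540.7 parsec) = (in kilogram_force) 1.615e-16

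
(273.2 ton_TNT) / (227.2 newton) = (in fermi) 5.031e+24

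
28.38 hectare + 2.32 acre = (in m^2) 2.932e+05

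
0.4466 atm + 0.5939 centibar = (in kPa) 45.85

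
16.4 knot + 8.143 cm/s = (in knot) 16.56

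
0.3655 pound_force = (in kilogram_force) 0.1658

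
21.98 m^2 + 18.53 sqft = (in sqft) 255.1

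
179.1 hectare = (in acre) 442.6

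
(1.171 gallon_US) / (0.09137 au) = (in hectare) 3.243e-17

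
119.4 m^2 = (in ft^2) 1285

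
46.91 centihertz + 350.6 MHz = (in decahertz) 3.506e+07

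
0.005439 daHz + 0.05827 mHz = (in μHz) 5.445e+04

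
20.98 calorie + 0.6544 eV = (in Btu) 0.0832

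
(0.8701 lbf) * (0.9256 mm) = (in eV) 2.236e+16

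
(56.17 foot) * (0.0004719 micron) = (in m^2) 8.079e-09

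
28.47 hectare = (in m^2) 2.847e+05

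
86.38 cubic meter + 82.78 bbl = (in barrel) 626.1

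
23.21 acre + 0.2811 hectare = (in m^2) 9.674e+04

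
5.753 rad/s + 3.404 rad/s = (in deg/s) 524.7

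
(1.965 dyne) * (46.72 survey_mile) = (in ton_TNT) 3.531e-10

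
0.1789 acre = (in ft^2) 7793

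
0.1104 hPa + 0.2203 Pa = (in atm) 0.0001111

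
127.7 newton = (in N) 127.7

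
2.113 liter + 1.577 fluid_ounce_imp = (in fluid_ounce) 72.96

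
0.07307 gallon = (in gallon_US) 0.07307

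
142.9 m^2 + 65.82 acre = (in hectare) 26.65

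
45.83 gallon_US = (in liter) 173.5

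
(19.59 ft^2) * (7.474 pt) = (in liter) 4.799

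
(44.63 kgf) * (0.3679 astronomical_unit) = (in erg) 2.409e+20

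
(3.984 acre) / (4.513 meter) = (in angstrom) 3.572e+13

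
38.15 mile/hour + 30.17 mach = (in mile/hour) 2.302e+04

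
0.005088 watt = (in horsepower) 6.823e-06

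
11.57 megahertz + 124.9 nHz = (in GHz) 0.01157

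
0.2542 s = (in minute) 0.004237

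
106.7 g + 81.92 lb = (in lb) 82.16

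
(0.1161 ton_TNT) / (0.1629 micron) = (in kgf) 3.041e+14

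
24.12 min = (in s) 1447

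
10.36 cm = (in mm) 103.6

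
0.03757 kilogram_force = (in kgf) 0.03757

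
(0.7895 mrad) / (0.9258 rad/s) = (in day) 9.87e-09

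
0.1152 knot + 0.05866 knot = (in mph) 0.2001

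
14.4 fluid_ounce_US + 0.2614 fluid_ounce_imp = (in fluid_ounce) 14.65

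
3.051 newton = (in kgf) 0.3111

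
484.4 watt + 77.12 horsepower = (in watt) 5.799e+04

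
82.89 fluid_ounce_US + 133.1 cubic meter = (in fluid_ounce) 4.501e+06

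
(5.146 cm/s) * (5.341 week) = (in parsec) 5.387e-12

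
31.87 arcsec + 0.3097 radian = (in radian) 0.3099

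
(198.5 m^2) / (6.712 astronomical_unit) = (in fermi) 1.977e+05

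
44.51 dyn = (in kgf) 4.539e-05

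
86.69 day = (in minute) 1.248e+05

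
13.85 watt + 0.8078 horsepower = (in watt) 616.2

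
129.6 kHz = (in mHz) 1.296e+08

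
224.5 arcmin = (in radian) 0.0653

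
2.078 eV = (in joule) 3.329e-19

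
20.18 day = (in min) 2.906e+04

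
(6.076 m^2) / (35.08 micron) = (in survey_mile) 107.6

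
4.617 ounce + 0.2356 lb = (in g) 237.8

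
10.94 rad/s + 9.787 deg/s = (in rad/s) 11.11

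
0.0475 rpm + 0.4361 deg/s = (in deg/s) 0.7211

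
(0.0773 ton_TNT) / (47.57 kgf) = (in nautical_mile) 374.3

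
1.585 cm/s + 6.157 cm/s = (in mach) 0.0002274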